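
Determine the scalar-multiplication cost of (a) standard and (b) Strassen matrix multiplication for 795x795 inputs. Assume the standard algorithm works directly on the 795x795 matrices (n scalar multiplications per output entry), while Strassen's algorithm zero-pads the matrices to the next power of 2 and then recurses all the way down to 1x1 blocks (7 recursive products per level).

Matrix multiplication for 795x795 matrices:

Strassen's algorithm requires power-of-2 dimensions. Pad 795x795 to 1024x1024 (next power of 2).

Standard algorithm: 795^3 = 502459875 multiplications
Strassen's algorithm: 7^(log2(1024)) = 7^10 = 282475249 multiplications
Savings: 502459875 - 282475249 = 219984626 multiplications

Standard: 502459875 multiplications (795^3). Strassen: 282475249 multiplications (7^10, after padding to 1024x1024). Strassen reduces 8 recursive multiplications to 7 at each level.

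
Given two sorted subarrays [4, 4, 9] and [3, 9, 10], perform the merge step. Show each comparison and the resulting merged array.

Merging process:

Compare 4 vs 3: take 3 from right. Merged: [3]
Compare 4 vs 9: take 4 from left. Merged: [3, 4]
Compare 4 vs 9: take 4 from left. Merged: [3, 4, 4]
Compare 9 vs 9: take 9 from left. Merged: [3, 4, 4, 9]
Append remaining from right: [9, 10]. Merged: [3, 4, 4, 9, 9, 10]

Final merged array: [3, 4, 4, 9, 9, 10]
Total comparisons: 4

The merged array is [3, 4, 4, 9, 9, 10], requiring 4 comparisons. The merge step runs in O(n) time where n is the total number of elements.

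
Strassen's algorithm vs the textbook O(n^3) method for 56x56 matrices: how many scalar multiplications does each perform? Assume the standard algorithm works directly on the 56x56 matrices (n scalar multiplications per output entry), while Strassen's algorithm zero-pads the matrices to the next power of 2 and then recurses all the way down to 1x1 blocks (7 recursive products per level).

Matrix multiplication for 56x56 matrices:

Strassen's algorithm requires power-of-2 dimensions. Pad 56x56 to 64x64 (next power of 2).

Standard algorithm: 56^3 = 175616 multiplications
Strassen's algorithm: 7^(log2(64)) = 7^6 = 117649 multiplications
Savings: 175616 - 117649 = 57967 multiplications

Standard: 175616 multiplications (56^3). Strassen: 117649 multiplications (7^6, after padding to 64x64). Strassen reduces 8 recursive multiplications to 7 at each level.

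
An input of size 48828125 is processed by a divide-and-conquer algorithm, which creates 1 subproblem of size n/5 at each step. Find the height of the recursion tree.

For divide and conquer with division factor 5:

Problem sizes at each level:
Level 0: 48828125
Level 1: 9765625
Level 2: 1953125
Level 3: 390625
Level 4: 78125
Level 5: 15625
Level 6: 3125
Level 7: 625
Level 8: 125
Level 9: 25
Level 10: 5
Level 11: 1

The root is level 0 and the size-1 base case is level 11 (the tree spans levels 0 through 11, i.e. 12 levels counting the root), so the depth is the number of divisions: log_5(48828125) = 11

The recursion tree depth is log_5(48828125) = 11. At each level, the problem size is divided by 5, so it takes 11 divisions to reduce to a base case of size 1. The algorithm makes 1 recursive call at each level.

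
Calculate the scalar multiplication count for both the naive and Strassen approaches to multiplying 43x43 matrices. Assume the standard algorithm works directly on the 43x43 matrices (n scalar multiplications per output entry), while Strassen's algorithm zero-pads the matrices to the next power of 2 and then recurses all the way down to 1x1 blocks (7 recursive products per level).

Matrix multiplication for 43x43 matrices:

Strassen's algorithm requires power-of-2 dimensions. Pad 43x43 to 64x64 (next power of 2).

Standard algorithm: 43^3 = 79507 multiplications
Strassen's algorithm: 7^(log2(64)) = 7^6 = 117649 multiplications
Difference: 79507 - 117649 = -38142 (Strassen uses MORE here due to padding overhead — for small or just-over-power-of-2 n, padding can outweigh the per-level savings)

Standard: 79507 multiplications (43^3). Strassen: 117649 multiplications (7^6, after padding to 64x64). Strassen reduces 8 recursive multiplications to 7 at each level.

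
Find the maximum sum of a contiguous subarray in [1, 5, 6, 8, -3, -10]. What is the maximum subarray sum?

Using Kadane's algorithm on [1, 5, 6, 8, -3, -10]:

Scanning through the array:
Position 1 (value 5): max_ending_here = 6, max_so_far = 6
Position 2 (value 6): max_ending_here = 12, max_so_far = 12
Position 3 (value 8): max_ending_here = 20, max_so_far = 20
Position 4 (value -3): max_ending_here = 17, max_so_far = 20
Position 5 (value -10): max_ending_here = 7, max_so_far = 20

Maximum subarray: [1, 5, 6, 8]
Maximum sum: 20

The maximum subarray is [1, 5, 6, 8] with sum 20. This subarray runs from index 0 to index 3.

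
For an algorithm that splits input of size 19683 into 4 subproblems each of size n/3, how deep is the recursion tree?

For divide and conquer with division factor 3:

Problem sizes at each level:
Level 0: 19683
Level 1: 6561
Level 2: 2187
Level 3: 729
Level 4: 243
Level 5: 81
Level 6: 27
Level 7: 9
Level 8: 3
Level 9: 1

The root is level 0 and the size-1 base case is level 9 (the tree spans levels 0 through 9, i.e. 10 levels counting the root), so the depth is the number of divisions: log_3(19683) = 9

The recursion tree depth is log_3(19683) = 9. At each level, the problem size is divided by 3, so it takes 9 divisions to reduce to a base case of size 1. The algorithm makes 4 recursive calls at each level.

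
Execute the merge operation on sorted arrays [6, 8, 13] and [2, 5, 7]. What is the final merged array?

Merging process:

Compare 6 vs 2: take 2 from right. Merged: [2]
Compare 6 vs 5: take 5 from right. Merged: [2, 5]
Compare 6 vs 7: take 6 from left. Merged: [2, 5, 6]
Compare 8 vs 7: take 7 from right. Merged: [2, 5, 6, 7]
Append remaining from left: [8, 13]. Merged: [2, 5, 6, 7, 8, 13]

Final merged array: [2, 5, 6, 7, 8, 13]
Total comparisons: 4

The merged array is [2, 5, 6, 7, 8, 13], requiring 4 comparisons. The merge step runs in O(n) time where n is the total number of elements.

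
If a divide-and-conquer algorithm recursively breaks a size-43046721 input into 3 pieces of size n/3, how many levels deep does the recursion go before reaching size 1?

For divide and conquer with division factor 3:

Problem sizes at each level:
Level 0: 43046721
Level 1: 14348907
Level 2: 4782969
Level 3: 1594323
Level 4: 531441
Level 5: 177147
Level 6: 59049
Level 7: 19683
Level 8: 6561
Level 9: 2187
Level 10: 729
Level 11: 243
Level 12: 81
Level 13: 27
Level 14: 9
Level 15: 3
Level 16: 1

The root is level 0 and the size-1 base case is level 16 (the tree spans levels 0 through 16, i.e. 17 levels counting the root), so the depth is the number of divisions: log_3(43046721) = 16

The recursion tree depth is log_3(43046721) = 16. At each level, the problem size is divided by 3, so it takes 16 divisions to reduce to a base case of size 1. The algorithm makes 3 recursive calls at each level.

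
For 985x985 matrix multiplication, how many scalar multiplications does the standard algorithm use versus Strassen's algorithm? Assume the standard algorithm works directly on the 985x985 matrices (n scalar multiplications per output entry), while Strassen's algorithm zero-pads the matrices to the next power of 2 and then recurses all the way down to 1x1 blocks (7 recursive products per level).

Matrix multiplication for 985x985 matrices:

Strassen's algorithm requires power-of-2 dimensions. Pad 985x985 to 1024x1024 (next power of 2).

Standard algorithm: 985^3 = 955671625 multiplications
Strassen's algorithm: 7^(log2(1024)) = 7^10 = 282475249 multiplications
Savings: 955671625 - 282475249 = 673196376 multiplications

Standard: 955671625 multiplications (985^3). Strassen: 282475249 multiplications (7^10, after padding to 1024x1024). Strassen reduces 8 recursive multiplications to 7 at each level.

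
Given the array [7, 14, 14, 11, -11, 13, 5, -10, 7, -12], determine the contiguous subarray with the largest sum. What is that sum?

Using Kadane's algorithm on [7, 14, 14, 11, -11, 13, 5, -10, 7, -12]:

Scanning through the array:
Position 1 (value 14): max_ending_here = 21, max_so_far = 21
Position 2 (value 14): max_ending_here = 35, max_so_far = 35
Position 3 (value 11): max_ending_here = 46, max_so_far = 46
Position 4 (value -11): max_ending_here = 35, max_so_far = 46
Position 5 (value 13): max_ending_here = 48, max_so_far = 48
Position 6 (value 5): max_ending_here = 53, max_so_far = 53
Position 7 (value -10): max_ending_here = 43, max_so_far = 53
Position 8 (value 7): max_ending_here = 50, max_so_far = 53
Position 9 (value -12): max_ending_here = 38, max_so_far = 53

Maximum subarray: [7, 14, 14, 11, -11, 13, 5]
Maximum sum: 53

The maximum subarray is [7, 14, 14, 11, -11, 13, 5] with sum 53. This subarray runs from index 0 to index 6.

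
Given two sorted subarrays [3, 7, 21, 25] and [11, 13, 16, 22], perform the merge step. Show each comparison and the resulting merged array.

Merging process:

Compare 3 vs 11: take 3 from left. Merged: [3]
Compare 7 vs 11: take 7 from left. Merged: [3, 7]
Compare 21 vs 11: take 11 from right. Merged: [3, 7, 11]
Compare 21 vs 13: take 13 from right. Merged: [3, 7, 11, 13]
Compare 21 vs 16: take 16 from right. Merged: [3, 7, 11, 13, 16]
Compare 21 vs 22: take 21 from left. Merged: [3, 7, 11, 13, 16, 21]
Compare 25 vs 22: take 22 from right. Merged: [3, 7, 11, 13, 16, 21, 22]
Append remaining from left: [25]. Merged: [3, 7, 11, 13, 16, 21, 22, 25]

Final merged array: [3, 7, 11, 13, 16, 21, 22, 25]
Total comparisons: 7

The merged array is [3, 7, 11, 13, 16, 21, 22, 25], requiring 7 comparisons. The merge step runs in O(n) time where n is the total number of elements.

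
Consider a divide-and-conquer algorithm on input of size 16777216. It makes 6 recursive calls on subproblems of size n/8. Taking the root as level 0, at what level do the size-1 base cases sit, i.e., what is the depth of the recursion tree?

For divide and conquer with division factor 8:

Problem sizes at each level:
Level 0: 16777216
Level 1: 2097152
Level 2: 262144
Level 3: 32768
Level 4: 4096
Level 5: 512
Level 6: 64
Level 7: 8
Level 8: 1

The root is level 0 and the size-1 base case is level 8 (the tree spans levels 0 through 8, i.e. 9 levels counting the root), so the depth is the number of divisions: log_8(16777216) = 8

The recursion tree depth is log_8(16777216) = 8. At each level, the problem size is divided by 8, so it takes 8 divisions to reduce to a base case of size 1. The algorithm makes 6 recursive calls at each level.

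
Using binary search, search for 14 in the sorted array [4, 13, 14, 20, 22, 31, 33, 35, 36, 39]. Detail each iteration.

Binary search for 14 in [4, 13, 14, 20, 22, 31, 33, 35, 36, 39]:

lo=0, hi=9, mid=4, arr[mid]=22 -> 22 > 14, search left half
lo=0, hi=3, mid=1, arr[mid]=13 -> 13 < 14, search right half
lo=2, hi=3, mid=2, arr[mid]=14 -> Found target at index 2!

Binary search finds 14 at index 2 after 3 comparisons. The search repeatedly halves the search space by comparing with the middle element.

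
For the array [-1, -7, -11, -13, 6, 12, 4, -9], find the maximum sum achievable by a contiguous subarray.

Using Kadane's algorithm on [-1, -7, -11, -13, 6, 12, 4, -9]:

Scanning through the array:
Position 1 (value -7): max_ending_here = -7, max_so_far = -1
Position 2 (value -11): max_ending_here = -11, max_so_far = -1
Position 3 (value -13): max_ending_here = -13, max_so_far = -1
Position 4 (value 6): max_ending_here = 6, max_so_far = 6
Position 5 (value 12): max_ending_here = 18, max_so_far = 18
Position 6 (value 4): max_ending_here = 22, max_so_far = 22
Position 7 (value -9): max_ending_here = 13, max_so_far = 22

Maximum subarray: [6, 12, 4]
Maximum sum: 22

The maximum subarray is [6, 12, 4] with sum 22. This subarray runs from index 4 to index 6.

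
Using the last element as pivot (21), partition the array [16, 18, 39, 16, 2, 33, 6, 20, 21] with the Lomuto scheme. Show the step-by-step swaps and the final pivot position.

Lomuto partition with pivot = 21:

Initial array: [16, 18, 39, 16, 2, 33, 6, 20, 21]

arr[0]=16 <= 21: swap with position 0, array becomes [16, 18, 39, 16, 2, 33, 6, 20, 21]
arr[1]=18 <= 21: swap with position 1, array becomes [16, 18, 39, 16, 2, 33, 6, 20, 21]
arr[2]=39 > 21: no swap
arr[3]=16 <= 21: swap with position 2, array becomes [16, 18, 16, 39, 2, 33, 6, 20, 21]
arr[4]=2 <= 21: swap with position 3, array becomes [16, 18, 16, 2, 39, 33, 6, 20, 21]
arr[5]=33 > 21: no swap
arr[6]=6 <= 21: swap with position 4, array becomes [16, 18, 16, 2, 6, 33, 39, 20, 21]
arr[7]=20 <= 21: swap with position 5, array becomes [16, 18, 16, 2, 6, 20, 39, 33, 21]

Place pivot at position 6: [16, 18, 16, 2, 6, 20, 21, 33, 39]
Pivot position: 6

After partitioning with pivot 21, the array becomes [16, 18, 16, 2, 6, 20, 21, 33, 39]. The pivot is placed at index 6. All elements to the left of the pivot are <= 21, and all elements to the right are > 21.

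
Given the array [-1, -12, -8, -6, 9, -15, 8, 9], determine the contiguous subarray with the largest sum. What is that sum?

Using Kadane's algorithm on [-1, -12, -8, -6, 9, -15, 8, 9]:

Scanning through the array:
Position 1 (value -12): max_ending_here = -12, max_so_far = -1
Position 2 (value -8): max_ending_here = -8, max_so_far = -1
Position 3 (value -6): max_ending_here = -6, max_so_far = -1
Position 4 (value 9): max_ending_here = 9, max_so_far = 9
Position 5 (value -15): max_ending_here = -6, max_so_far = 9
Position 6 (value 8): max_ending_here = 8, max_so_far = 9
Position 7 (value 9): max_ending_here = 17, max_so_far = 17

Maximum subarray: [8, 9]
Maximum sum: 17

The maximum subarray is [8, 9] with sum 17. This subarray runs from index 6 to index 7.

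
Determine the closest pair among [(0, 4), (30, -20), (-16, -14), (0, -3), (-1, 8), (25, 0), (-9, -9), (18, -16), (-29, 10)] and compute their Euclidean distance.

Computing all pairwise distances among 9 points:

d((0, 4), (30, -20)) = 38.4187
d((0, 4), (-16, -14)) = 24.0832
d((0, 4), (0, -3)) = 7.0
d((0, 4), (-1, 8)) = 4.1231 <-- minimum
d((0, 4), (25, 0)) = 25.318
d((0, 4), (-9, -9)) = 15.8114
d((0, 4), (18, -16)) = 26.9072
d((0, 4), (-29, 10)) = 29.6142
d((30, -20), (-16, -14)) = 46.3897
d((30, -20), (0, -3)) = 34.4819
d((30, -20), (-1, 8)) = 41.7732
d((30, -20), (25, 0)) = 20.6155
d((30, -20), (-9, -9)) = 40.5216
d((30, -20), (18, -16)) = 12.6491
d((30, -20), (-29, 10)) = 66.1891
d((-16, -14), (0, -3)) = 19.4165
d((-16, -14), (-1, 8)) = 26.6271
d((-16, -14), (25, 0)) = 43.3244
d((-16, -14), (-9, -9)) = 8.6023
d((-16, -14), (18, -16)) = 34.0588
d((-16, -14), (-29, 10)) = 27.2947
d((0, -3), (-1, 8)) = 11.0454
d((0, -3), (25, 0)) = 25.1794
d((0, -3), (-9, -9)) = 10.8167
d((0, -3), (18, -16)) = 22.2036
d((0, -3), (-29, 10)) = 31.7805
d((-1, 8), (25, 0)) = 27.2029
d((-1, 8), (-9, -9)) = 18.7883
d((-1, 8), (18, -16)) = 30.6105
d((-1, 8), (-29, 10)) = 28.0713
d((25, 0), (-9, -9)) = 35.171
d((25, 0), (18, -16)) = 17.4642
d((25, 0), (-29, 10)) = 54.9181
d((-9, -9), (18, -16)) = 27.8927
d((-9, -9), (-29, 10)) = 27.5862
d((18, -16), (-29, 10)) = 53.7122

Closest pair: (0, 4) and (-1, 8) with distance 4.1231

The closest pair is (0, 4) and (-1, 8) with Euclidean distance 4.1231. For 9 points, brute-force pairwise comparison is shown above. For large n, the divide-and-conquer algorithm (sort by x, recurse on halves, check the dividing strip) achieves O(n log n).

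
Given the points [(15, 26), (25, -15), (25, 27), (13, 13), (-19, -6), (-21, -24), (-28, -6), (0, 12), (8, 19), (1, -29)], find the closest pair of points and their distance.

Computing all pairwise distances among 10 points:

d((15, 26), (25, -15)) = 42.2019
d((15, 26), (25, 27)) = 10.0499
d((15, 26), (13, 13)) = 13.1529
d((15, 26), (-19, -6)) = 46.6905
d((15, 26), (-21, -24)) = 61.6117
d((15, 26), (-28, -6)) = 53.6004
d((15, 26), (0, 12)) = 20.5183
d((15, 26), (8, 19)) = 9.8995
d((15, 26), (1, -29)) = 56.7539
d((25, -15), (25, 27)) = 42.0
d((25, -15), (13, 13)) = 30.4631
d((25, -15), (-19, -6)) = 44.911
d((25, -15), (-21, -24)) = 46.8722
d((25, -15), (-28, -6)) = 53.7587
d((25, -15), (0, 12)) = 36.7967
d((25, -15), (8, 19)) = 38.0132
d((25, -15), (1, -29)) = 27.7849
d((25, 27), (13, 13)) = 18.4391
d((25, 27), (-19, -6)) = 55.0
d((25, 27), (-21, -24)) = 68.6804
d((25, 27), (-28, -6)) = 62.434
d((25, 27), (0, 12)) = 29.1548
d((25, 27), (8, 19)) = 18.7883
d((25, 27), (1, -29)) = 60.9262
d((13, 13), (-19, -6)) = 37.2156
d((13, 13), (-21, -24)) = 50.2494
d((13, 13), (-28, -6)) = 45.1885
d((13, 13), (0, 12)) = 13.0384
d((13, 13), (8, 19)) = 7.8102 <-- minimum
d((13, 13), (1, -29)) = 43.6807
d((-19, -6), (-21, -24)) = 18.1108
d((-19, -6), (-28, -6)) = 9.0
d((-19, -6), (0, 12)) = 26.1725
d((-19, -6), (8, 19)) = 36.7967
d((-19, -6), (1, -29)) = 30.4795
d((-21, -24), (-28, -6)) = 19.3132
d((-21, -24), (0, 12)) = 41.6773
d((-21, -24), (8, 19)) = 51.8652
d((-21, -24), (1, -29)) = 22.561
d((-28, -6), (0, 12)) = 33.2866
d((-28, -6), (8, 19)) = 43.8292
d((-28, -6), (1, -29)) = 37.0135
d((0, 12), (8, 19)) = 10.6301
d((0, 12), (1, -29)) = 41.0122
d((8, 19), (1, -29)) = 48.5077

Closest pair: (13, 13) and (8, 19) with distance 7.8102

The closest pair is (13, 13) and (8, 19) with Euclidean distance 7.8102. For 10 points, brute-force pairwise comparison is shown above. For large n, the divide-and-conquer algorithm (sort by x, recurse on halves, check the dividing strip) achieves O(n log n).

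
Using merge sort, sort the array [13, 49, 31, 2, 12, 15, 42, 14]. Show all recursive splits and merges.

Merge sort trace:

Split: [13, 49, 31, 2, 12, 15, 42, 14] -> [13, 49, 31, 2] and [12, 15, 42, 14]
  Split: [13, 49, 31, 2] -> [13, 49] and [31, 2]
    Split: [13, 49] -> [13] and [49]
    Merge: [13] + [49] -> [13, 49]
    Split: [31, 2] -> [31] and [2]
    Merge: [31] + [2] -> [2, 31]
  Merge: [13, 49] + [2, 31] -> [2, 13, 31, 49]
  Split: [12, 15, 42, 14] -> [12, 15] and [42, 14]
    Split: [12, 15] -> [12] and [15]
    Merge: [12] + [15] -> [12, 15]
    Split: [42, 14] -> [42] and [14]
    Merge: [42] + [14] -> [14, 42]
  Merge: [12, 15] + [14, 42] -> [12, 14, 15, 42]
Merge: [2, 13, 31, 49] + [12, 14, 15, 42] -> [2, 12, 13, 14, 15, 31, 42, 49]

Final sorted array: [2, 12, 13, 14, 15, 31, 42, 49]

The merge sort proceeds by recursively splitting the array and merging sorted halves.
After all merges, the sorted array is [2, 12, 13, 14, 15, 31, 42, 49].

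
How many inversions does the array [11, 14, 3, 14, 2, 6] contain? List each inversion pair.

Finding inversions in [11, 14, 3, 14, 2, 6]:

(0, 2): arr[0]=11 > arr[2]=3
(0, 4): arr[0]=11 > arr[4]=2
(0, 5): arr[0]=11 > arr[5]=6
(1, 2): arr[1]=14 > arr[2]=3
(1, 4): arr[1]=14 > arr[4]=2
(1, 5): arr[1]=14 > arr[5]=6
(2, 4): arr[2]=3 > arr[4]=2
(3, 4): arr[3]=14 > arr[4]=2
(3, 5): arr[3]=14 > arr[5]=6

Total inversions: 9

The array has 9 inversion(s): (0,2), (0,4), (0,5), (1,2), (1,4), (1,5), (2,4), (3,4), (3,5). Each pair (i,j) satisfies i < j and arr[i] > arr[j].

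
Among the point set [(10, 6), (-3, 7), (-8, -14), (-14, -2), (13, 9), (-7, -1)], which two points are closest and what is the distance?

Computing all pairwise distances among 6 points:

d((10, 6), (-3, 7)) = 13.0384
d((10, 6), (-8, -14)) = 26.9072
d((10, 6), (-14, -2)) = 25.2982
d((10, 6), (13, 9)) = 4.2426 <-- minimum
d((10, 6), (-7, -1)) = 18.3848
d((-3, 7), (-8, -14)) = 21.587
d((-3, 7), (-14, -2)) = 14.2127
d((-3, 7), (13, 9)) = 16.1245
d((-3, 7), (-7, -1)) = 8.9443
d((-8, -14), (-14, -2)) = 13.4164
d((-8, -14), (13, 9)) = 31.1448
d((-8, -14), (-7, -1)) = 13.0384
d((-14, -2), (13, 9)) = 29.1548
d((-14, -2), (-7, -1)) = 7.0711
d((13, 9), (-7, -1)) = 22.3607

Closest pair: (10, 6) and (13, 9) with distance 4.2426

The closest pair is (10, 6) and (13, 9) with Euclidean distance 4.2426. For 6 points, brute-force pairwise comparison is shown above. For large n, the divide-and-conquer algorithm (sort by x, recurse on halves, check the dividing strip) achieves O(n log n).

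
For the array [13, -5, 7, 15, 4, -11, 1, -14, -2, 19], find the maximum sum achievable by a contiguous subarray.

Using Kadane's algorithm on [13, -5, 7, 15, 4, -11, 1, -14, -2, 19]:

Scanning through the array:
Position 1 (value -5): max_ending_here = 8, max_so_far = 13
Position 2 (value 7): max_ending_here = 15, max_so_far = 15
Position 3 (value 15): max_ending_here = 30, max_so_far = 30
Position 4 (value 4): max_ending_here = 34, max_so_far = 34
Position 5 (value -11): max_ending_here = 23, max_so_far = 34
Position 6 (value 1): max_ending_here = 24, max_so_far = 34
Position 7 (value -14): max_ending_here = 10, max_so_far = 34
Position 8 (value -2): max_ending_here = 8, max_so_far = 34
Position 9 (value 19): max_ending_here = 27, max_so_far = 34

Maximum subarray: [13, -5, 7, 15, 4]
Maximum sum: 34

The maximum subarray is [13, -5, 7, 15, 4] with sum 34. This subarray runs from index 0 to index 4.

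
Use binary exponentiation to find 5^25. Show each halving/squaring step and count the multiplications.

Computing 5^25 by squaring (build up from 5^1; each line after the first costs one multiplication):

5^1 = 5
5^2 = (5^1)^2 = 5^2 = 25
5^3 = 5 * 5^2 = 5 * 25 = 125
5^6 = (5^3)^2 = 125^2 = 15625
5^12 = (5^6)^2 = 15625^2 = 244140625
5^24 = (5^12)^2 = 244140625^2 = 59604644775390625
5^25 = 5 * 5^24 = 5 * 59604644775390625 = 298023223876953125

Result: 298023223876953125
Multiplications needed: 6 (6 lines after 5^1)

5^25 = 298023223876953125. Using exponentiation by squaring, this requires 6 multiplications. The key idea: if the exponent is even, square the half-power; if odd, multiply by the base once.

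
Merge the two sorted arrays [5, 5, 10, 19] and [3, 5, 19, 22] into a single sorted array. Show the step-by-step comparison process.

Merging process:

Compare 5 vs 3: take 3 from right. Merged: [3]
Compare 5 vs 5: take 5 from left. Merged: [3, 5]
Compare 5 vs 5: take 5 from left. Merged: [3, 5, 5]
Compare 10 vs 5: take 5 from right. Merged: [3, 5, 5, 5]
Compare 10 vs 19: take 10 from left. Merged: [3, 5, 5, 5, 10]
Compare 19 vs 19: take 19 from left. Merged: [3, 5, 5, 5, 10, 19]
Append remaining from right: [19, 22]. Merged: [3, 5, 5, 5, 10, 19, 19, 22]

Final merged array: [3, 5, 5, 5, 10, 19, 19, 22]
Total comparisons: 6

The merged array is [3, 5, 5, 5, 10, 19, 19, 22], requiring 6 comparisons. The merge step runs in O(n) time where n is the total number of elements.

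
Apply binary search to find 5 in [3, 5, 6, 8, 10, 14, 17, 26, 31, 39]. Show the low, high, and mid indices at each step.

Binary search for 5 in [3, 5, 6, 8, 10, 14, 17, 26, 31, 39]:

lo=0, hi=9, mid=4, arr[mid]=10 -> 10 > 5, search left half
lo=0, hi=3, mid=1, arr[mid]=5 -> Found target at index 1!

Binary search finds 5 at index 1 after 2 comparisons. The search repeatedly halves the search space by comparing with the middle element.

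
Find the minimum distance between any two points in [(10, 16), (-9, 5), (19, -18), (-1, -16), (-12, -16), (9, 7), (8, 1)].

Computing all pairwise distances among 7 points:

d((10, 16), (-9, 5)) = 21.9545
d((10, 16), (19, -18)) = 35.171
d((10, 16), (-1, -16)) = 33.8378
d((10, 16), (-12, -16)) = 38.833
d((10, 16), (9, 7)) = 9.0554
d((10, 16), (8, 1)) = 15.1327
d((-9, 5), (19, -18)) = 36.2353
d((-9, 5), (-1, -16)) = 22.4722
d((-9, 5), (-12, -16)) = 21.2132
d((-9, 5), (9, 7)) = 18.1108
d((-9, 5), (8, 1)) = 17.4642
d((19, -18), (-1, -16)) = 20.0998
d((19, -18), (-12, -16)) = 31.0644
d((19, -18), (9, 7)) = 26.9258
d((19, -18), (8, 1)) = 21.9545
d((-1, -16), (-12, -16)) = 11.0
d((-1, -16), (9, 7)) = 25.0799
d((-1, -16), (8, 1)) = 19.2354
d((-12, -16), (9, 7)) = 31.1448
d((-12, -16), (8, 1)) = 26.2488
d((9, 7), (8, 1)) = 6.0828 <-- minimum

Closest pair: (9, 7) and (8, 1) with distance 6.0828

The closest pair is (9, 7) and (8, 1) with Euclidean distance 6.0828. For 7 points, brute-force pairwise comparison is shown above. For large n, the divide-and-conquer algorithm (sort by x, recurse on halves, check the dividing strip) achieves O(n log n).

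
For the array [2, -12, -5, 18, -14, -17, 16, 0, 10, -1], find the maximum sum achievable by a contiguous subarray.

Using Kadane's algorithm on [2, -12, -5, 18, -14, -17, 16, 0, 10, -1]:

Scanning through the array:
Position 1 (value -12): max_ending_here = -10, max_so_far = 2
Position 2 (value -5): max_ending_here = -5, max_so_far = 2
Position 3 (value 18): max_ending_here = 18, max_so_far = 18
Position 4 (value -14): max_ending_here = 4, max_so_far = 18
Position 5 (value -17): max_ending_here = -13, max_so_far = 18
Position 6 (value 16): max_ending_here = 16, max_so_far = 18
Position 7 (value 0): max_ending_here = 16, max_so_far = 18
Position 8 (value 10): max_ending_here = 26, max_so_far = 26
Position 9 (value -1): max_ending_here = 25, max_so_far = 26

Maximum subarray: [16, 0, 10]
Maximum sum: 26

The maximum subarray is [16, 0, 10] with sum 26. This subarray runs from index 6 to index 8.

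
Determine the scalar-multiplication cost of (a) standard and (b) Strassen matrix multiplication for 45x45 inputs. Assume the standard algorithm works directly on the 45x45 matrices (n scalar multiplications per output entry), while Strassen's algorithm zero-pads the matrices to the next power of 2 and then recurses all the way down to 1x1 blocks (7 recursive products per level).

Matrix multiplication for 45x45 matrices:

Strassen's algorithm requires power-of-2 dimensions. Pad 45x45 to 64x64 (next power of 2).

Standard algorithm: 45^3 = 91125 multiplications
Strassen's algorithm: 7^(log2(64)) = 7^6 = 117649 multiplications
Difference: 91125 - 117649 = -26524 (Strassen uses MORE here due to padding overhead — for small or just-over-power-of-2 n, padding can outweigh the per-level savings)

Standard: 91125 multiplications (45^3). Strassen: 117649 multiplications (7^6, after padding to 64x64). Strassen reduces 8 recursive multiplications to 7 at each level.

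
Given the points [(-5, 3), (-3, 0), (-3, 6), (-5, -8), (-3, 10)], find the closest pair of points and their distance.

Computing all pairwise distances among 5 points:

d((-5, 3), (-3, 0)) = 3.6056 <-- minimum
d((-5, 3), (-3, 6)) = 3.6056 <-- minimum
d((-5, 3), (-5, -8)) = 11.0
d((-5, 3), (-3, 10)) = 7.2801
d((-3, 0), (-3, 6)) = 6.0
d((-3, 0), (-5, -8)) = 8.2462
d((-3, 0), (-3, 10)) = 10.0
d((-3, 6), (-5, -8)) = 14.1421
d((-3, 6), (-3, 10)) = 4.0
d((-5, -8), (-3, 10)) = 18.1108

Minimum distance: 3.6056 (tie among 2 pairs: (-5, 3) and (-3, 0); (-5, 3) and (-3, 6))

The minimum Euclidean distance is 3.6056. There is a tie: 2 pairs achieve this minimum — (-5, 3) and (-3, 0); (-5, 3) and (-3, 6). Any of these is a valid closest pair. For 5 points, brute-force pairwise comparison is shown above. For large n, the divide-and-conquer algorithm (sort by x, recurse on halves, check the dividing strip) achieves O(n log n).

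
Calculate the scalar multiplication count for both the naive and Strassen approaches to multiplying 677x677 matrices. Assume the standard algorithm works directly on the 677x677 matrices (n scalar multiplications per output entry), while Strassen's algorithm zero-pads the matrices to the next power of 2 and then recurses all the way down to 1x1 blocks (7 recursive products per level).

Matrix multiplication for 677x677 matrices:

Strassen's algorithm requires power-of-2 dimensions. Pad 677x677 to 1024x1024 (next power of 2).

Standard algorithm: 677^3 = 310288733 multiplications
Strassen's algorithm: 7^(log2(1024)) = 7^10 = 282475249 multiplications
Savings: 310288733 - 282475249 = 27813484 multiplications

Standard: 310288733 multiplications (677^3). Strassen: 282475249 multiplications (7^10, after padding to 1024x1024). Strassen reduces 8 recursive multiplications to 7 at each level.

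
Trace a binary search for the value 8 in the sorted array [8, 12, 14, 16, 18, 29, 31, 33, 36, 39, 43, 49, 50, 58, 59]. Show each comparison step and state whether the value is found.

Binary search for 8 in [8, 12, 14, 16, 18, 29, 31, 33, 36, 39, 43, 49, 50, 58, 59]:

lo=0, hi=14, mid=7, arr[mid]=33 -> 33 > 8, search left half
lo=0, hi=6, mid=3, arr[mid]=16 -> 16 > 8, search left half
lo=0, hi=2, mid=1, arr[mid]=12 -> 12 > 8, search left half
lo=0, hi=0, mid=0, arr[mid]=8 -> Found target at index 0!

Binary search finds 8 at index 0 after 4 comparisons. The search repeatedly halves the search space by comparing with the middle element.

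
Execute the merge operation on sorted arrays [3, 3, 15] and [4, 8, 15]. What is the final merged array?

Merging process:

Compare 3 vs 4: take 3 from left. Merged: [3]
Compare 3 vs 4: take 3 from left. Merged: [3, 3]
Compare 15 vs 4: take 4 from right. Merged: [3, 3, 4]
Compare 15 vs 8: take 8 from right. Merged: [3, 3, 4, 8]
Compare 15 vs 15: take 15 from left. Merged: [3, 3, 4, 8, 15]
Append remaining from right: [15]. Merged: [3, 3, 4, 8, 15, 15]

Final merged array: [3, 3, 4, 8, 15, 15]
Total comparisons: 5

The merged array is [3, 3, 4, 8, 15, 15], requiring 5 comparisons. The merge step runs in O(n) time where n is the total number of elements.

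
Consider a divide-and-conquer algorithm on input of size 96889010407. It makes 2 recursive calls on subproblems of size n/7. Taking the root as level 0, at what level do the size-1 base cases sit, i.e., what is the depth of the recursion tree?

For divide and conquer with division factor 7:

Problem sizes at each level:
Level 0: 96889010407
Level 1: 13841287201
Level 2: 1977326743
Level 3: 282475249
Level 4: 40353607
Level 5: 5764801
Level 6: 823543
Level 7: 117649
Level 8: 16807
Level 9: 2401
Level 10: 343
Level 11: 49
Level 12: 7
Level 13: 1

The root is level 0 and the size-1 base case is level 13 (the tree spans levels 0 through 13, i.e. 14 levels counting the root), so the depth is the number of divisions: log_7(96889010407) = 13

The recursion tree depth is log_7(96889010407) = 13. At each level, the problem size is divided by 7, so it takes 13 divisions to reduce to a base case of size 1. The algorithm makes 2 recursive calls at each level.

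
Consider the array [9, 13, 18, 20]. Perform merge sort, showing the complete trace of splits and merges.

Merge sort trace:

Split: [9, 13, 18, 20] -> [9, 13] and [18, 20]
  Split: [9, 13] -> [9] and [13]
  Merge: [9] + [13] -> [9, 13]
  Split: [18, 20] -> [18] and [20]
  Merge: [18] + [20] -> [18, 20]
Merge: [9, 13] + [18, 20] -> [9, 13, 18, 20]

Final sorted array: [9, 13, 18, 20]

The merge sort proceeds by recursively splitting the array and merging sorted halves.
After all merges, the sorted array is [9, 13, 18, 20].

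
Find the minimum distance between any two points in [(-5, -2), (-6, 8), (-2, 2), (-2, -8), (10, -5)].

Computing all pairwise distances among 5 points:

d((-5, -2), (-6, 8)) = 10.0499
d((-5, -2), (-2, 2)) = 5.0 <-- minimum
d((-5, -2), (-2, -8)) = 6.7082
d((-5, -2), (10, -5)) = 15.2971
d((-6, 8), (-2, 2)) = 7.2111
d((-6, 8), (-2, -8)) = 16.4924
d((-6, 8), (10, -5)) = 20.6155
d((-2, 2), (-2, -8)) = 10.0
d((-2, 2), (10, -5)) = 13.8924
d((-2, -8), (10, -5)) = 12.3693

Closest pair: (-5, -2) and (-2, 2) with distance 5.0

The closest pair is (-5, -2) and (-2, 2) with Euclidean distance 5.0. For 5 points, brute-force pairwise comparison is shown above. For large n, the divide-and-conquer algorithm (sort by x, recurse on halves, check the dividing strip) achieves O(n log n).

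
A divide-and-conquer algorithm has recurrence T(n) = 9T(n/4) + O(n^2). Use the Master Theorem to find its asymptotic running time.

Master Theorem for T(n) = 9T(n/4) + O(n^2):

a = 9, b = 4, c = 2
log_b(a) = log_4(9) = 1.5850

Case 3: c = 2 > log_4(9) = 1.5850
T(n) = O(n^2) = O(n^2)

For T(n) = 9T(n/4) + O(n^2): log_4(9) = 1.5850. This is Case 3 of the Master Theorem (c > log_b(a), work dominated by root), giving O(n^2).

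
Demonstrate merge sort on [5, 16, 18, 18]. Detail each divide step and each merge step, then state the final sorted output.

Merge sort trace:

Split: [5, 16, 18, 18] -> [5, 16] and [18, 18]
  Split: [5, 16] -> [5] and [16]
  Merge: [5] + [16] -> [5, 16]
  Split: [18, 18] -> [18] and [18]
  Merge: [18] + [18] -> [18, 18]
Merge: [5, 16] + [18, 18] -> [5, 16, 18, 18]

Final sorted array: [5, 16, 18, 18]

The merge sort proceeds by recursively splitting the array and merging sorted halves.
After all merges, the sorted array is [5, 16, 18, 18].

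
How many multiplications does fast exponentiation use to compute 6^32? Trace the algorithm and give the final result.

Computing 6^32 by squaring (build up from 6^1; each line after the first costs one multiplication):

6^1 = 6
6^2 = (6^1)^2 = 6^2 = 36
6^4 = (6^2)^2 = 36^2 = 1296
6^8 = (6^4)^2 = 1296^2 = 1679616
6^16 = (6^8)^2 = 1679616^2 = 2821109907456
6^32 = (6^16)^2 = 2821109907456^2 = 7958661109946400884391936

Result: 7958661109946400884391936
Multiplications needed: 5 (5 lines after 6^1)

6^32 = 7958661109946400884391936. Using exponentiation by squaring, this requires 5 multiplications. The key idea: if the exponent is even, square the half-power; if odd, multiply by the base once.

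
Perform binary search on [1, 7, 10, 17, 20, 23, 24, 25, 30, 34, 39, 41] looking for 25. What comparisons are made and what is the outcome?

Binary search for 25 in [1, 7, 10, 17, 20, 23, 24, 25, 30, 34, 39, 41]:

lo=0, hi=11, mid=5, arr[mid]=23 -> 23 < 25, search right half
lo=6, hi=11, mid=8, arr[mid]=30 -> 30 > 25, search left half
lo=6, hi=7, mid=6, arr[mid]=24 -> 24 < 25, search right half
lo=7, hi=7, mid=7, arr[mid]=25 -> Found target at index 7!

Binary search finds 25 at index 7 after 4 comparisons. The search repeatedly halves the search space by comparing with the middle element.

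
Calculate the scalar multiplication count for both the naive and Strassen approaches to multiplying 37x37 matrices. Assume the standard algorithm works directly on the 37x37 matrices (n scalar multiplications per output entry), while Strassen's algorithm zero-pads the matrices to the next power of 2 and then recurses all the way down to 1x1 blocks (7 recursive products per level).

Matrix multiplication for 37x37 matrices:

Strassen's algorithm requires power-of-2 dimensions. Pad 37x37 to 64x64 (next power of 2).

Standard algorithm: 37^3 = 50653 multiplications
Strassen's algorithm: 7^(log2(64)) = 7^6 = 117649 multiplications
Difference: 50653 - 117649 = -66996 (Strassen uses MORE here due to padding overhead — for small or just-over-power-of-2 n, padding can outweigh the per-level savings)

Standard: 50653 multiplications (37^3). Strassen: 117649 multiplications (7^6, after padding to 64x64). Strassen reduces 8 recursive multiplications to 7 at each level.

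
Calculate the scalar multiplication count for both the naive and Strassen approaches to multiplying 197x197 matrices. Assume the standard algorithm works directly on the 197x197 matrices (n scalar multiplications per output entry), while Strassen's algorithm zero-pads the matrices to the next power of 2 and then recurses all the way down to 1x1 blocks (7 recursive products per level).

Matrix multiplication for 197x197 matrices:

Strassen's algorithm requires power-of-2 dimensions. Pad 197x197 to 256x256 (next power of 2).

Standard algorithm: 197^3 = 7645373 multiplications
Strassen's algorithm: 7^(log2(256)) = 7^8 = 5764801 multiplications
Savings: 7645373 - 5764801 = 1880572 multiplications

Standard: 7645373 multiplications (197^3). Strassen: 5764801 multiplications (7^8, after padding to 256x256). Strassen reduces 8 recursive multiplications to 7 at each level.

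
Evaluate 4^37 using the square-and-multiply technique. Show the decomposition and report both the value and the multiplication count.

Computing 4^37 by squaring (build up from 4^1; each line after the first costs one multiplication):

4^1 = 4
4^2 = (4^1)^2 = 4^2 = 16
4^4 = (4^2)^2 = 16^2 = 256
4^8 = (4^4)^2 = 256^2 = 65536
4^9 = 4 * 4^8 = 4 * 65536 = 262144
4^18 = (4^9)^2 = 262144^2 = 68719476736
4^36 = (4^18)^2 = 68719476736^2 = 4722366482869645213696
4^37 = 4 * 4^36 = 4 * 4722366482869645213696 = 18889465931478580854784

Result: 18889465931478580854784
Multiplications needed: 7 (7 lines after 4^1)

4^37 = 18889465931478580854784. Using exponentiation by squaring, this requires 7 multiplications. The key idea: if the exponent is even, square the half-power; if odd, multiply by the base once.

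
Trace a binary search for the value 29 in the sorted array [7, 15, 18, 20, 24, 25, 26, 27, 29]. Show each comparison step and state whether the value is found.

Binary search for 29 in [7, 15, 18, 20, 24, 25, 26, 27, 29]:

lo=0, hi=8, mid=4, arr[mid]=24 -> 24 < 29, search right half
lo=5, hi=8, mid=6, arr[mid]=26 -> 26 < 29, search right half
lo=7, hi=8, mid=7, arr[mid]=27 -> 27 < 29, search right half
lo=8, hi=8, mid=8, arr[mid]=29 -> Found target at index 8!

Binary search finds 29 at index 8 after 4 comparisons. The search repeatedly halves the search space by comparing with the middle element.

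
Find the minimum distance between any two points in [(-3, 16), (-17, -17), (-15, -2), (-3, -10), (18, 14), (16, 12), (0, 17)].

Computing all pairwise distances among 7 points:

d((-3, 16), (-17, -17)) = 35.8469
d((-3, 16), (-15, -2)) = 21.6333
d((-3, 16), (-3, -10)) = 26.0
d((-3, 16), (18, 14)) = 21.095
d((-3, 16), (16, 12)) = 19.4165
d((-3, 16), (0, 17)) = 3.1623
d((-17, -17), (-15, -2)) = 15.1327
d((-17, -17), (-3, -10)) = 15.6525
d((-17, -17), (18, 14)) = 46.7547
d((-17, -17), (16, 12)) = 43.9318
d((-17, -17), (0, 17)) = 38.0132
d((-15, -2), (-3, -10)) = 14.4222
d((-15, -2), (18, 14)) = 36.6742
d((-15, -2), (16, 12)) = 34.0147
d((-15, -2), (0, 17)) = 24.2074
d((-3, -10), (18, 14)) = 31.8904
d((-3, -10), (16, 12)) = 29.0689
d((-3, -10), (0, 17)) = 27.1662
d((18, 14), (16, 12)) = 2.8284 <-- minimum
d((18, 14), (0, 17)) = 18.2483
d((16, 12), (0, 17)) = 16.7631

Closest pair: (18, 14) and (16, 12) with distance 2.8284

The closest pair is (18, 14) and (16, 12) with Euclidean distance 2.8284. For 7 points, brute-force pairwise comparison is shown above. For large n, the divide-and-conquer algorithm (sort by x, recurse on halves, check the dividing strip) achieves O(n log n).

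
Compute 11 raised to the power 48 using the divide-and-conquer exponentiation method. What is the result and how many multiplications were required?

Computing 11^48 by squaring (build up from 11^1; each line after the first costs one multiplication):

11^1 = 11
11^2 = (11^1)^2 = 11^2 = 121
11^3 = 11 * 11^2 = 11 * 121 = 1331
11^6 = (11^3)^2 = 1331^2 = 1771561
11^12 = (11^6)^2 = 1771561^2 = 3138428376721
11^24 = (11^12)^2 = 3138428376721^2 = 9849732675807611094711841
11^48 = (11^24)^2 = 9849732675807611094711841^2 = 97017233784872162402203715694511008214034825609281

Result: 97017233784872162402203715694511008214034825609281
Multiplications needed: 6 (6 lines after 11^1)

11^48 = 97017233784872162402203715694511008214034825609281. Using exponentiation by squaring, this requires 6 multiplications. The key idea: if the exponent is even, square the half-power; if odd, multiply by the base once.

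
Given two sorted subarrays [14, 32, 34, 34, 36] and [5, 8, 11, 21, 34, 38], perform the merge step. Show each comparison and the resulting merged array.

Merging process:

Compare 14 vs 5: take 5 from right. Merged: [5]
Compare 14 vs 8: take 8 from right. Merged: [5, 8]
Compare 14 vs 11: take 11 from right. Merged: [5, 8, 11]
Compare 14 vs 21: take 14 from left. Merged: [5, 8, 11, 14]
Compare 32 vs 21: take 21 from right. Merged: [5, 8, 11, 14, 21]
Compare 32 vs 34: take 32 from left. Merged: [5, 8, 11, 14, 21, 32]
Compare 34 vs 34: take 34 from left. Merged: [5, 8, 11, 14, 21, 32, 34]
Compare 34 vs 34: take 34 from left. Merged: [5, 8, 11, 14, 21, 32, 34, 34]
Compare 36 vs 34: take 34 from right. Merged: [5, 8, 11, 14, 21, 32, 34, 34, 34]
Compare 36 vs 38: take 36 from left. Merged: [5, 8, 11, 14, 21, 32, 34, 34, 34, 36]
Append remaining from right: [38]. Merged: [5, 8, 11, 14, 21, 32, 34, 34, 34, 36, 38]

Final merged array: [5, 8, 11, 14, 21, 32, 34, 34, 34, 36, 38]
Total comparisons: 10

The merged array is [5, 8, 11, 14, 21, 32, 34, 34, 34, 36, 38], requiring 10 comparisons. The merge step runs in O(n) time where n is the total number of elements.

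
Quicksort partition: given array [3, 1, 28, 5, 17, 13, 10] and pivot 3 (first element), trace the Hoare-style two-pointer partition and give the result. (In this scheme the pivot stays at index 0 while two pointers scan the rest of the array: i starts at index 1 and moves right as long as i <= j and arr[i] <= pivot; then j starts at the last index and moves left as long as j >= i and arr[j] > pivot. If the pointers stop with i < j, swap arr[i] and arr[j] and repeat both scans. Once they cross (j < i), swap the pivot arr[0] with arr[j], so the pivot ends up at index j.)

Hoare-style two-pointer partition with pivot = 3:

Initial array: [3, 1, 28, 5, 17, 13, 10]

Pointers start at i = 1, j = 6.
i ends at 2, j ends at 1: the pointers have crossed (j < i), so scanning stops.

Swap pivot arr[0] with arr[1] to place pivot at position 1: [1, 3, 28, 5, 17, 13, 10]
Pivot position: 1

After partitioning with pivot 3, the array becomes [1, 3, 28, 5, 17, 13, 10]. The pivot is placed at index 1. All elements to the left of the pivot are <= 3, and all elements to the right are > 3.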